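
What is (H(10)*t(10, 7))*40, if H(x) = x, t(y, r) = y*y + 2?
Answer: 40800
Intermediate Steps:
t(y, r) = 2 + y**2 (t(y, r) = y**2 + 2 = 2 + y**2)
(H(10)*t(10, 7))*40 = (10*(2 + 10**2))*40 = (10*(2 + 100))*40 = (10*102)*40 = 1020*40 = 40800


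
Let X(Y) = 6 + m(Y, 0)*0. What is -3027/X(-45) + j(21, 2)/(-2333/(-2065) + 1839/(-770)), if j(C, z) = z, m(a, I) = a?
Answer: -11574259/22870 ≈ -506.09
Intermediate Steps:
X(Y) = 6 (X(Y) = 6 + Y*0 = 6 + 0 = 6)
-3027/X(-45) + j(21, 2)/(-2333/(-2065) + 1839/(-770)) = -3027/6 + 2/(-2333/(-2065) + 1839/(-770)) = -3027*1/6 + 2/(-2333*(-1/2065) + 1839*(-1/770)) = -1009/2 + 2/(2333/2065 - 1839/770) = -1009/2 + 2/(-11435/9086) = -1009/2 + 2*(-9086/11435) = -1009/2 - 18172/11435 = -11574259/22870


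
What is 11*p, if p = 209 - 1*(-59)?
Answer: 2948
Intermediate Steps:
p = 268 (p = 209 + 59 = 268)
11*p = 11*268 = 2948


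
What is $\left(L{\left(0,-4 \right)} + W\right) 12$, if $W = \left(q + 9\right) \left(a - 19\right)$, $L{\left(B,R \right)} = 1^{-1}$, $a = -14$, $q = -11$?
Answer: $804$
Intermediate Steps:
$L{\left(B,R \right)} = 1$
$W = 66$ ($W = \left(-11 + 9\right) \left(-14 - 19\right) = \left(-2\right) \left(-33\right) = 66$)
$\left(L{\left(0,-4 \right)} + W\right) 12 = \left(1 + 66\right) 12 = 67 \cdot 12 = 804$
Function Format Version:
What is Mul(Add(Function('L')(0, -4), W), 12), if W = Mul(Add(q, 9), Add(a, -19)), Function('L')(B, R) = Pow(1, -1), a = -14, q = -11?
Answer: 804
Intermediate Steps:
Function('L')(B, R) = 1
W = 66 (W = Mul(Add(-11, 9), Add(-14, -19)) = Mul(-2, -33) = 66)
Mul(Add(Function('L')(0, -4), W), 12) = Mul(Add(1, 66), 12) = Mul(67, 12) = 804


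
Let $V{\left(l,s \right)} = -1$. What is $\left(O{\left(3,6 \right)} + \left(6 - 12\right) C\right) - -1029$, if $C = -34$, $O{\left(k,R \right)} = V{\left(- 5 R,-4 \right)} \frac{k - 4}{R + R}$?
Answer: $\frac{14797}{12} \approx 1233.1$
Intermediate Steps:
$O{\left(k,R \right)} = - \frac{-4 + k}{2 R}$ ($O{\left(k,R \right)} = - \frac{k - 4}{R + R} = - \frac{-4 + k}{2 R}$)
$\left(O{\left(3,6 \right)} + \left(6 - 12\right) C\right) - -1029 = \left(\frac{4 - 3}{2 \cdot 6} + \left(6 - 12\right) \left(-34\right)\right) - -1029 = \left(\frac{1}{2} \cdot \frac{1}{6} \left(4 - 3\right) + \left(6 - 12\right) \left(-34\right)\right) + 1029 = \left(\frac{1}{2} \cdot \frac{1}{6} \cdot 1 - -204\right) + 1029 = \left(\frac{1}{12} + 204\right) + 1029 = \frac{2449}{12} + 1029 = \frac{14797}{12}$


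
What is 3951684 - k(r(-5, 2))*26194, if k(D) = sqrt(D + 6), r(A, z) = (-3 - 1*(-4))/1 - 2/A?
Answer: 3951684 - 26194*sqrt(185)/5 ≈ 3.8804e+6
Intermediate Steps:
r(A, z) = 1 - 2/A (r(A, z) = (-3 + 4)*1 - 2/A = 1*1 - 2/A = 1 - 2/A)
k(D) = sqrt(6 + D)
3951684 - k(r(-5, 2))*26194 = 3951684 - sqrt(6 + (-2 - 5)/(-5))*26194 = 3951684 - sqrt(6 - 1/5*(-7))*26194 = 3951684 - sqrt(6 + 7/5)*26194 = 3951684 - sqrt(37/5)*26194 = 3951684 - sqrt(185)/5*26194 = 3951684 - 26194*sqrt(185)/5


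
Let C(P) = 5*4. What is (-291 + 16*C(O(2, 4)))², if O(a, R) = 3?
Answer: 841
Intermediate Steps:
C(P) = 20
(-291 + 16*C(O(2, 4)))² = (-291 + 16*20)² = (-291 + 320)² = 29² = 841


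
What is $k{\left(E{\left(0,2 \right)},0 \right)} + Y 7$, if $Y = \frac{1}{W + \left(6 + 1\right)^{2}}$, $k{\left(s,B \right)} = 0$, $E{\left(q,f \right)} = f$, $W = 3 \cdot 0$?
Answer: $\frac{1}{7} \approx 0.14286$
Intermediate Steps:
$W = 0$
$Y = \frac{1}{49}$ ($Y = \frac{1}{0 + \left(6 + 1\right)^{2}} = \frac{1}{0 + 7^{2}} = \frac{1}{0 + 49} = \frac{1}{49} \approx 0.020408$)
$k{\left(E{\left(0,2 \right)},0 \right)} + Y 7 = 0 + \frac{1}{49} \cdot 7 = 0 + \frac{1}{7} = \frac{1}{7}$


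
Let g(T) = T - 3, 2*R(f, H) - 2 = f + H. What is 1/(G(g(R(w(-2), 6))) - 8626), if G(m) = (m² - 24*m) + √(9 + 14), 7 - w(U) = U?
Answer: -139644/1218777553 - 16*√23/1218777553 ≈ -0.00011464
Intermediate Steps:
w(U) = 7 - U
R(f, H) = 1 + H/2 + f/2 (R(f, H) = 1 + (f + H)/2 = 1 + (H + f)/2 = 1 + (H/2 + f/2) = 1 + H/2 + f/2)
g(T) = -3 + T
G(m) = √23 + m² - 24*m (G(m) = (m² - 24*m) + √23 = √23 + m² - 24*m)
1/(G(g(R(w(-2), 6))) - 8626) = 1/((√23 + (-3 + (1 + (½)*6 + (7 - 1*(-2))/2))² - 24*(-3 + (1 + (½)*6 + (7 - 1*(-2))/2))) - 8626) = 1/((√23 + (-3 + (1 + 3 + (7 + 2)/2))² - 24*(-3 + (1 + 3 + (7 + 2)/2))) - 8626) = 1/((√23 + (-3 + (1 + 3 + (½)*9))² - 24*(-3 + (1 + 3 + (½)*9))) - 8626) = 1/((√23 + (-3 + (1 + 3 + 9/2))² - 24*(-3 + (1 + 3 + 9/2))) - 8626) = 1/((√23 + (-3 + 17/2)² - 24*(-3 + 17/2)) - 8626) = 1/((√23 + (11/2)² - 24*11/2) - 8626) = 1/((√23 + 121/4 - 132) - 8626) = 1/((-407/4 + √23) - 8626) = 1/(-34911/4 + √23)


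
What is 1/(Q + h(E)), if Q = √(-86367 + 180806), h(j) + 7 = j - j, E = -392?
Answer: 7/94390 + √94439/94390 ≈ 0.0033299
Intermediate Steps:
h(j) = -7 (h(j) = -7 + (j - j) = -7 + 0 = -7)
Q = √94439 ≈ 307.31
1/(Q + h(E)) = 1/(√94439 - 7) = 1/(-7 + √94439)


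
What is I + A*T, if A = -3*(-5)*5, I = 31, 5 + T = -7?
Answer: -869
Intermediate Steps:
T = -12 (T = -5 - 7 = -12)
A = 75 (A = 15*5 = 75)
I + A*T = 31 + 75*(-12) = 31 - 900 = -869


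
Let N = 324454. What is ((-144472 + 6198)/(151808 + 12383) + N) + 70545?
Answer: 64855142535/164191 ≈ 3.9500e+5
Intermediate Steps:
((-144472 + 6198)/(151808 + 12383) + N) + 70545 = ((-144472 + 6198)/(151808 + 12383) + 324454) + 70545 = (-138274/164191 + 324454) + 70545 = 53272288440/164191 + 70545 = 64855142535/164191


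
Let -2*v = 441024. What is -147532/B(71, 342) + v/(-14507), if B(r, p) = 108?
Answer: -529107857/391689 ≈ -1350.8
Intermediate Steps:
v = -220512 (v = -½*441024 = -220512)
-147532/B(71, 342) + v/(-14507) = -147532/108 - 220512/(-14507) = -147532*1/108 - 220512*(-1/14507) = -36883/27 + 220512/14507 = -529107857/391689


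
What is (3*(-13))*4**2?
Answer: -624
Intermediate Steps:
(3*(-13))*4**2 = -39*16 = -624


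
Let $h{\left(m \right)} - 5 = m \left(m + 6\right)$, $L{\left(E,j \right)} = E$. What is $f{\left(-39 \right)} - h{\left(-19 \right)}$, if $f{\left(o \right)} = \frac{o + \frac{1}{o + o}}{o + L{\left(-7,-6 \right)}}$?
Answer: $- \frac{901133}{3588} \approx -251.15$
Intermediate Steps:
$h{\left(m \right)} = 5 + m \left(6 + m\right)$ ($h{\left(m \right)} = 5 + m \left(m + 6\right) = 5 + m \left(6 + m\right)$)
$f{\left(o \right)} = \frac{o + \frac{1}{2 o}}{-7 + o}$ ($f{\left(o \right)} = \frac{o + \frac{1}{o + o}}{o - 7} = \frac{o + \frac{1}{2 o}}{-7 + o}$)
$f{\left(-39 \right)} - h{\left(-19 \right)} = \frac{\frac{1}{2} + \left(-39\right)^{2}}{\left(-39\right) \left(-7 - 39\right)} - \left(5 + \left(-19\right)^{2} + 6 \left(-19\right)\right) = - \frac{\frac{1}{2} + 1521}{39 \left(-46\right)} - \left(5 + 361 - 114\right) = \left(- \frac{1}{39}\right) \left(- \frac{1}{46}\right) \frac{3043}{2} - 252 = \frac{3043}{3588} - 252 = - \frac{901133}{3588}$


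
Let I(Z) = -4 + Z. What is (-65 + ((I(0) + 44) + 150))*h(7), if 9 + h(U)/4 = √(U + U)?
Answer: -4500 + 500*√14 ≈ -2629.2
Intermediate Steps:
h(U) = -36 + 4*√2*√U (h(U) = -36 + 4*√(U + U) = -36 + 4*√(2*U) = -36 + 4*(√2*√U) = -36 + 4*√2*√U)
(-65 + ((I(0) + 44) + 150))*h(7) = (-65 + (((-4 + 0) + 44) + 150))*(-36 + 4*√2*√7) = (-65 + ((-4 + 44) + 150))*(-36 + 4*√14) = (-65 + (40 + 150))*(-36 + 4*√14) = (-65 + 190)*(-36 + 4*√14) = 125*(-36 + 4*√14) = -4500 + 500*√14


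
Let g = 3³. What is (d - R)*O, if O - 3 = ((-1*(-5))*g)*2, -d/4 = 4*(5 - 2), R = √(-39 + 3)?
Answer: -13104 - 1638*I ≈ -13104.0 - 1638.0*I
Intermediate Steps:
g = 27
R = 6*I (R = √(-36) = 6*I ≈ 6.0*I)
d = -48 (d = -16*(5 - 2) = -16*3 = -4*12 = -48)
O = 273 (O = 3 + (-1*(-5)*27)*2 = 3 + (5*27)*2 = 3 + 135*2 = 3 + 270 = 273)
(d - R)*O = (-48 - 6*I)*273 = -13104 - 1638*I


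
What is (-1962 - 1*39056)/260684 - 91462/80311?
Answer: -1938348329/1495413766 ≈ -1.2962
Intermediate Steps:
(-1962 - 1*39056)/260684 - 91462/80311 = (-1962 - 39056)*(1/260684) - 91462*1/80311 = -41018*1/260684 - 13066/11473 = -20509/130342 - 13066/11473 = -1938348329/1495413766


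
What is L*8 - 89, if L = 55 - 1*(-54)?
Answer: 783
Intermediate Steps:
L = 109 (L = 55 + 54 = 109)
L*8 - 89 = 109*8 - 89 = 872 - 89 = 783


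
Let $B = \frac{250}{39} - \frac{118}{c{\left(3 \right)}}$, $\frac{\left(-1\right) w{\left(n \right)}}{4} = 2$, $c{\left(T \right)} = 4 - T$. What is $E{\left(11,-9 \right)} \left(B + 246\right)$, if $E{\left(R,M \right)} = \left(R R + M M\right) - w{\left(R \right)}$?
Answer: $\frac{366940}{13} \approx 28226.0$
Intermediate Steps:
$w{\left(n \right)} = -8$ ($w{\left(n \right)} = \left(-4\right) 2 = -8$)
$E{\left(R,M \right)} = 8 + M^{2} + R^{2}$ ($E{\left(R,M \right)} = \left(R R + M M\right) - -8 = \left(R^{2} + M^{2}\right) + 8 = \left(M^{2} + R^{2}\right) + 8 = 8 + M^{2} + R^{2}$)
$B = - \frac{4352}{39}$ ($B = \frac{250}{39} - \frac{118}{4 - 3} = 250 \cdot \frac{1}{39} - \frac{118}{4 - 3} = \frac{250}{39} - \frac{118}{1} = \frac{250}{39} - 118 = - \frac{4352}{39} \approx -111.59$)
$E{\left(11,-9 \right)} \left(B + 246\right) = \left(8 + \left(-9\right)^{2} + 11^{2}\right) \left(- \frac{4352}{39} + 246\right) = \left(8 + 81 + 121\right) \frac{5242}{39} = 210 \cdot \frac{5242}{39} = \frac{366940}{13}$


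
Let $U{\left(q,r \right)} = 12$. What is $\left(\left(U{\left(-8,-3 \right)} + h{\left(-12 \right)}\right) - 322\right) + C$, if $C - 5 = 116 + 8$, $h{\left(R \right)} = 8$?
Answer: $-173$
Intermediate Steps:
$C = 129$ ($C = 5 + \left(116 + 8\right) = 5 + 124 = 129$)
$\left(\left(U{\left(-8,-3 \right)} + h{\left(-12 \right)}\right) - 322\right) + C = \left(\left(12 + 8\right) - 322\right) + 129 = \left(20 - 322\right) + 129 = -302 + 129 = -173$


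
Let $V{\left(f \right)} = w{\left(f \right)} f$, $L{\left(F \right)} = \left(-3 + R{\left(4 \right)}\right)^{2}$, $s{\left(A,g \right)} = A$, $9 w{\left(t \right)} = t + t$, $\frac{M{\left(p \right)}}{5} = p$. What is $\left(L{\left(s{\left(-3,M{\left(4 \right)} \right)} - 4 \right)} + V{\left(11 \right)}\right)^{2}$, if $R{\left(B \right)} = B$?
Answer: $\frac{63001}{81} \approx 777.79$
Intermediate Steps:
$M{\left(p \right)} = 5 p$
$w{\left(t \right)} = \frac{2 t}{9}$ ($w{\left(t \right)} = \frac{t + t}{9} = \frac{2 t}{9}$)
$L{\left(F \right)} = 1$ ($L{\left(F \right)} = \left(-3 + 4\right)^{2} = 1^{2} = 1$)
$V{\left(f \right)} = \frac{2 f^{2}}{9}$ ($V{\left(f \right)} = \frac{2 f}{9} f = \frac{2 f^{2}}{9}$)
$\left(L{\left(s{\left(-3,M{\left(4 \right)} \right)} - 4 \right)} + V{\left(11 \right)}\right)^{2} = \left(1 + \frac{2 \cdot 11^{2}}{9}\right)^{2} = \left(1 + \frac{2}{9} \cdot 121\right)^{2} = \left(1 + \frac{242}{9}\right)^{2} = \left(\frac{251}{9}\right)^{2} = \frac{63001}{81}$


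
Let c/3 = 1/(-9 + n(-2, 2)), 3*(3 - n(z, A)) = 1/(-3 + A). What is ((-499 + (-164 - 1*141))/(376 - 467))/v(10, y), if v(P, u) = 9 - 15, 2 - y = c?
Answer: -134/91 ≈ -1.4725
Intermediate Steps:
n(z, A) = 3 - 1/(3*(-3 + A))
c = -9/17 (c = 3/(-9 + (-28 + 9*2)/(3*(-3 + 2))) = 3/(-9 + (1/3)*(-28 + 18)/(-1)) = 3/(-9 + (1/3)*(-1)*(-10)) = 3/(-9 + 10/3) = 3/(-17/3) = 3*(-3/17) = -9/17 ≈ -0.52941)
y = 43/17 (y = 2 - 1*(-9/17) = 2 + 9/17 = 43/17 ≈ 2.5294)
v(P, u) = -6
((-499 + (-164 - 1*141))/(376 - 467))/v(10, y) = ((-499 + (-164 - 1*141))/(376 - 467))/(-6) = ((-499 + (-164 - 141))/(-91))*(-1/6) = ((-499 - 305)*(-1/91))*(-1/6) = -804*(-1/91)*(-1/6) = (804/91)*(-1/6) = -134/91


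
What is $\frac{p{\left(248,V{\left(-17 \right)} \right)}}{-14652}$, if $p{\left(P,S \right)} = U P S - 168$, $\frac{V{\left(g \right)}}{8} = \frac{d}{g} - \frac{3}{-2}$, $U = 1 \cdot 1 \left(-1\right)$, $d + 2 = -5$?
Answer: $\frac{16834}{62271} \approx 0.27033$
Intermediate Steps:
$d = -7$ ($d = -2 - 5 = -7$)
$U = -1$ ($U = 1 \left(-1\right) = -1$)
$V{\left(g \right)} = 12 - \frac{56}{g}$ ($V{\left(g \right)} = 8 \left(- \frac{7}{g} - \frac{3}{-2}\right) = 8 \left(- \frac{7}{g} - - \frac{3}{2}\right) = 8 \left(- \frac{7}{g} + \frac{3}{2}\right) = 8 \left(\frac{3}{2} - \frac{7}{g}\right) = 12 - \frac{56}{g}$)
$p{\left(P,S \right)} = -168 - P S$ ($p{\left(P,S \right)} = - P S - 168 = -168 - P S$)
$\frac{p{\left(248,V{\left(-17 \right)} \right)}}{-14652} = \frac{-168 - 248 \left(12 - \frac{56}{-17}\right)}{-14652} = \left(-168 - 248 \left(12 - - \frac{56}{17}\right)\right) \left(- \frac{1}{14652}\right) = \left(-168 - 248 \left(12 + \frac{56}{17}\right)\right) \left(- \frac{1}{14652}\right) = \left(-168 - 248 \cdot \frac{260}{17}\right) \left(- \frac{1}{14652}\right) = \left(-168 - \frac{64480}{17}\right) \left(- \frac{1}{14652}\right) = \left(- \frac{67336}{17}\right) \left(- \frac{1}{14652}\right) = \frac{16834}{62271}$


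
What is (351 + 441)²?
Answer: 627264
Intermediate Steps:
(351 + 441)² = 792² = 627264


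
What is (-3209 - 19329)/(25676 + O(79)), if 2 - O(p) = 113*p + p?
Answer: -11269/8336 ≈ -1.3518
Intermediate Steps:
O(p) = 2 - 114*p (O(p) = 2 - (113*p + p) = 2 - 114*p)
(-3209 - 19329)/(25676 + O(79)) = (-3209 - 19329)/(25676 + (2 - 114*79)) = -22538/(25676 + (2 - 9006)) = -22538/(25676 - 9004) = -22538/16672 = -22538*1/16672 = -11269/8336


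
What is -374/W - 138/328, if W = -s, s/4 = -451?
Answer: -103/164 ≈ -0.62805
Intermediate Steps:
s = -1804 (s = 4*(-451) = -1804)
W = 1804 (W = -1*(-1804) = 1804)
-374/W - 138/328 = -374/1804 - 138/328 = -374*1/1804 - 138*1/328 = -17/82 - 69/164 = -103/164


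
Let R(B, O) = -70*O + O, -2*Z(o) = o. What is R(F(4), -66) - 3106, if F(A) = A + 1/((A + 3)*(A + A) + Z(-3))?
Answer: 1448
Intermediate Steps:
Z(o) = -o/2
F(A) = A + 1/(3/2 + 2*A*(3 + A)) (F(A) = A + 1/((A + 3)*(A + A) - 1/2*(-3)) = A + 1/((3 + A)*(2*A) + 3/2) = A + 1/(2*A*(3 + A) + 3/2) = A + 1/(3/2 + 2*A*(3 + A)))
R(B, O) = -69*O
R(F(4), -66) - 3106 = -69*(-66) - 3106 = 4554 - 3106 = 1448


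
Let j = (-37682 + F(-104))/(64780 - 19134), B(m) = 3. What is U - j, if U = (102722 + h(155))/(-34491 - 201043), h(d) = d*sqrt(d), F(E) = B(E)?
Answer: 2092918587/5375592482 - 155*sqrt(155)/235534 ≈ 0.38114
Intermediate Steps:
F(E) = 3
h(d) = d**(3/2)
U = -51361/117767 - 155*sqrt(155)/235534 (U = (102722 + 155**(3/2))/(-34491 - 201043) = (102722 + 155*sqrt(155))/(-235534) = (102722 + 155*sqrt(155))*(-1/235534) = -51361/117767 - 155*sqrt(155)/235534 ≈ -0.44432)
j = -37679/45646 (j = (-37682 + 3)/(64780 - 19134) = -37679/45646 ≈ -0.82546)
U - j = (-51361/117767 - 155*sqrt(155)/235534) - 1*(-37679/45646) = (-51361/117767 - 155*sqrt(155)/235534) + 37679/45646 = 2092918587/5375592482 - 155*sqrt(155)/235534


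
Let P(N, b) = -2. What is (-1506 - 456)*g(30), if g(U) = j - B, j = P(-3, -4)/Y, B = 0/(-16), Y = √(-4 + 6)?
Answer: 1962*√2 ≈ 2774.7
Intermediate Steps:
Y = √2 ≈ 1.4142
B = 0 (B = 0*(-1/16) = 0)
j = -√2 (j = -2*√2/2 = -√2 ≈ -1.4142)
g(U) = -√2 (g(U) = -√2 - 1*0 = -√2 + 0 = -√2)
(-1506 - 456)*g(30) = (-1506 - 456)*(-√2) = -(-1962)*√2 = 1962*√2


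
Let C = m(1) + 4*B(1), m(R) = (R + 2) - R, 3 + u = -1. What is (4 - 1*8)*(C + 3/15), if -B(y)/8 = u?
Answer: -2604/5 ≈ -520.80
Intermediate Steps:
u = -4 (u = -3 - 1 = -4)
B(y) = 32 (B(y) = -8*(-4) = 32)
m(R) = 2 (m(R) = (2 + R) - R = 2)
C = 130 (C = 2 + 4*32 = 2 + 128 = 130)
(4 - 1*8)*(C + 3/15) = (4 - 1*8)*(130 + 3/15) = (4 - 8)*(130 + 3*(1/15)) = -4*(130 + ⅕) = -4*651/5 = -2604/5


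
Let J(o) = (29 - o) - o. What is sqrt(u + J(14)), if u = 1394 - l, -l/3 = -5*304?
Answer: I*sqrt(3165) ≈ 56.258*I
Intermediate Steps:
l = 4560 (l = -(-15)*304 = -3*(-1520) = 4560)
J(o) = 29 - 2*o
u = -3166 (u = 1394 - 1*4560 = 1394 - 4560 = -3166)
sqrt(u + J(14)) = sqrt(-3166 + (29 - 2*14)) = sqrt(-3166 + (29 - 28)) = sqrt(-3166 + 1) = sqrt(-3165) = I*sqrt(3165)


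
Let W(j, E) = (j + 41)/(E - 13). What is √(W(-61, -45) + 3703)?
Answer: 3*√346057/29 ≈ 60.855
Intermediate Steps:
W(j, E) = (41 + j)/(-13 + E)
√(W(-61, -45) + 3703) = √((41 - 61)/(-13 - 45) + 3703) = √(-20/(-58) + 3703) = √(-1/58*(-20) + 3703) = √(10/29 + 3703) = √(107397/29) = 3*√346057/29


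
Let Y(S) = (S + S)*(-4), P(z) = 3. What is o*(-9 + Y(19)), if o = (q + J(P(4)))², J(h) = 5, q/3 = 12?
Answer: -270641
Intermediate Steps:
q = 36 (q = 3*12 = 36)
o = 1681 (o = (36 + 5)² = 41² = 1681)
Y(S) = -8*S (Y(S) = (2*S)*(-4) = -8*S)
o*(-9 + Y(19)) = 1681*(-9 - 8*19) = 1681*(-9 - 152) = 1681*(-161) = -270641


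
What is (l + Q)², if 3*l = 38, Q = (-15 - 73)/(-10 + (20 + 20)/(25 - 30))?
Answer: 24964/81 ≈ 308.20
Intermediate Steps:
Q = 44/9 (Q = -88/(-10 + 40/(-5)) = -88/(-10 + 40*(-⅕)) = -88/(-10 - 8) = -88/(-18) = -88*(-1/18) = 44/9 ≈ 4.8889)
l = 38/3 (l = (⅓)*38 = 38/3 ≈ 12.667)
(l + Q)² = (38/3 + 44/9)² = (158/9)² = 24964/81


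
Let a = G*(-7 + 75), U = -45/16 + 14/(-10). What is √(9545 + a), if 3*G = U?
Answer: √8504565/30 ≈ 97.209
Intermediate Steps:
U = -337/80 (U = -45*1/16 + 14*(-⅒) = -45/16 - 7/5 = -337/80 ≈ -4.2125)
G = -337/240 (G = (⅓)*(-337/80) = -337/240 ≈ -1.4042)
a = -5729/60 (a = -337*(-7 + 75)/240 = -337/240*68 = -5729/60 ≈ -95.483)
√(9545 + a) = √(9545 - 5729/60) = √(566971/60) = √8504565/30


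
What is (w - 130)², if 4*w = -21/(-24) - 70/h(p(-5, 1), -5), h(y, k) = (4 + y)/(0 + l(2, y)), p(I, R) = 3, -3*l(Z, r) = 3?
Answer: 16589329/1024 ≈ 16201.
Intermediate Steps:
l(Z, r) = -1 (l(Z, r) = -⅓*3 = -1)
h(y, k) = -4 - y (h(y, k) = (4 + y)/(0 - 1) = (4 + y)/(-1) = (4 + y)*(-1) = -4 - y)
w = 87/32 (w = (-21/(-24) - 70/(-4 - 1*3))/4 = (-21*(-1/24) - 70/(-4 - 3))/4 = (7/8 - 70/(-7))/4 = (7/8 - 70*(-⅐))/4 = (7/8 + 10)/4 = (¼)*(87/8) = 87/32 ≈ 2.7188)
(w - 130)² = (87/32 - 130)² = (-4073/32)² = 16589329/1024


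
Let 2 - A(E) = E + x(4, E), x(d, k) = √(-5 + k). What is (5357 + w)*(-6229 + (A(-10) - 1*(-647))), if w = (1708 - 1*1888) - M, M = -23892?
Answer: -161914330 - 29069*I*√15 ≈ -1.6191e+8 - 1.1258e+5*I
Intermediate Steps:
w = 23712 (w = (1708 - 1*1888) - 1*(-23892) = (1708 - 1888) + 23892 = -180 + 23892 = 23712)
A(E) = 2 - E - √(-5 + E) (A(E) = 2 - (E + √(-5 + E)) = 2 + (-E - √(-5 + E)) = 2 - E - √(-5 + E))
(5357 + w)*(-6229 + (A(-10) - 1*(-647))) = (5357 + 23712)*(-6229 + ((2 - 1*(-10) - √(-5 - 10)) - 1*(-647))) = 29069*(-6229 + ((2 + 10 - √(-15)) + 647)) = 29069*(-6229 + ((2 + 10 - I*√15) + 647)) = 29069*(-6229 + ((12 - I*√15) + 647)) = 29069*(-6229 + (659 - I*√15)) = 29069*(-5570 - I*√15) = -161914330 - 29069*I*√15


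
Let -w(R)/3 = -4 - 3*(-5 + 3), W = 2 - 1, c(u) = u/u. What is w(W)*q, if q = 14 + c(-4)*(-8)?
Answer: -36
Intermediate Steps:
c(u) = 1
q = 6 (q = 14 + 1*(-8) = 14 - 8 = 6)
W = 1
w(R) = -6 (w(R) = -3*(-4 - 3*(-5 + 3)) = -3*(-4 - 3*(-2)) = -3*(-4 - 1*(-6)) = -3*(-4 + 6) = -3*2 = -6)
w(W)*q = -6*6 = -36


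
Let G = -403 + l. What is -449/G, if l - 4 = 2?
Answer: 449/397 ≈ 1.1310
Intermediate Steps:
l = 6 (l = 4 + 2 = 6)
G = -397 (G = -403 + 6 = -397)
-449/G = -449/(-397) = -449*(-1/397) = 449/397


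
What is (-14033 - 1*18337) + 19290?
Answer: -13080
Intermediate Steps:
(-14033 - 1*18337) + 19290 = (-14033 - 18337) + 19290 = -32370 + 19290 = -13080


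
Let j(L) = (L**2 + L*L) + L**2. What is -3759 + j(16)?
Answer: -2991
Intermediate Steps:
j(L) = 3*L**2 (j(L) = (L**2 + L**2) + L**2 = 2*L**2 + L**2 = 3*L**2)
-3759 + j(16) = -3759 + 3*16**2 = -3759 + 3*256 = -3759 + 768 = -2991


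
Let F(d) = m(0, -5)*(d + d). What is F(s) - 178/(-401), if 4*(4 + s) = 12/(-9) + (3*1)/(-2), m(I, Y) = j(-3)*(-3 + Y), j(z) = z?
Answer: -90448/401 ≈ -225.56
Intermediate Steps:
m(I, Y) = 9 - 3*Y (m(I, Y) = -3*(-3 + Y) = 9 - 3*Y)
s = -113/24 (s = -4 + (12/(-9) + (3*1)/(-2))/4 = -4 + (12*(-⅑) + 3*(-½))/4 = -4 + (-4/3 - 3/2)/4 = -4 + (¼)*(-17/6) = -4 - 17/24 = -113/24 ≈ -4.7083)
F(d) = 48*d (F(d) = (9 - 3*(-5))*(d + d) = (9 + 15)*(2*d) = 24*(2*d) = 48*d)
F(s) - 178/(-401) = 48*(-113/24) - 178/(-401) = -226 - 178*(-1)/401 = -226 - 1*(-178/401) = -226 + 178/401 = -90448/401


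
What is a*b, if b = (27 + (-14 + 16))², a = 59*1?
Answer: 49619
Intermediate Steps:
a = 59
b = 841 (b = (27 + 2)² = 29² = 841)
a*b = 59*841 = 49619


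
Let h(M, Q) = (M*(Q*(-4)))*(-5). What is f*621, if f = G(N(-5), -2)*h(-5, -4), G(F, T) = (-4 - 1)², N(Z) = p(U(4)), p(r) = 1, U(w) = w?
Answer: 6210000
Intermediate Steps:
N(Z) = 1
G(F, T) = 25 (G(F, T) = (-5)² = 25)
h(M, Q) = 20*M*Q (h(M, Q) = (M*(-4*Q))*(-5) = -4*M*Q*(-5) = 20*M*Q)
f = 10000 (f = 25*(20*(-5)*(-4)) = 25*400 = 10000)
f*621 = 10000*621 = 6210000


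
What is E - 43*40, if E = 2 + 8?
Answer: -1710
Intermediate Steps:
E = 10
E - 43*40 = 10 - 43*40 = 10 - 1720 = -1710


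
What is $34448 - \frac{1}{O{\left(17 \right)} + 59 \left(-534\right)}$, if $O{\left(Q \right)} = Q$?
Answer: $\frac{1084733073}{31489} \approx 34448.0$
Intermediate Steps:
$34448 - \frac{1}{O{\left(17 \right)} + 59 \left(-534\right)} = 34448 - \frac{1}{17 + 59 \left(-534\right)} = 34448 - \frac{1}{17 - 31506} = 34448 - \frac{1}{-31489} = 34448 - - \frac{1}{31489} = 34448 + \frac{1}{31489} = \frac{1084733073}{31489}$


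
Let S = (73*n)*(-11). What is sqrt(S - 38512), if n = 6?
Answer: I*sqrt(43330) ≈ 208.16*I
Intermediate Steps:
S = -4818 (S = (73*6)*(-11) = 438*(-11) = -4818)
sqrt(S - 38512) = sqrt(-4818 - 38512) = sqrt(-43330) = I*sqrt(43330)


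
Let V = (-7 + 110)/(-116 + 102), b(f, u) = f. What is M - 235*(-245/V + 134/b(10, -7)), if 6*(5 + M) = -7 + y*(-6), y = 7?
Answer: -6790519/618 ≈ -10988.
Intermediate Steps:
V = -103/14 (V = 103/(-14) = 103*(-1/14) = -103/14 ≈ -7.3571)
M = -79/6 (M = -5 + (-7 + 7*(-6))/6 = -5 + (-7 - 42)/6 = -5 + (⅙)*(-49) = -5 - 49/6 = -79/6 ≈ -13.167)
M - 235*(-245/V + 134/b(10, -7)) = -79/6 - 235*(-245/(-103/14) + 134/10) = -79/6 - 235*(-245*(-14/103) + 134*(⅒)) = -79/6 - 235*(3430/103 + 67/5) = -79/6 - 235*24051/515 = -79/6 - 1130397/103 = -6790519/618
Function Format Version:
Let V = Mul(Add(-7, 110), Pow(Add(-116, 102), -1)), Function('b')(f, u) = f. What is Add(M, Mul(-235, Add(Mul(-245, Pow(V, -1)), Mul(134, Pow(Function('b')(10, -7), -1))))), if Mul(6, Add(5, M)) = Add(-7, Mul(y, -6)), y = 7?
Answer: Rational(-6790519, 618) ≈ -10988.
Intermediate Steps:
V = Rational(-103, 14) (V = Mul(103, Pow(-14, -1)) = Mul(103, Rational(-1, 14)) = Rational(-103, 14) ≈ -7.3571)
M = Rational(-79, 6) (M = Add(-5, Mul(Rational(1, 6), Add(-7, Mul(7, -6)))) = Add(-5, Mul(Rational(1, 6), Add(-7, -42))) = Add(-5, Mul(Rational(1, 6), -49)) = Add(-5, Rational(-49, 6)) = Rational(-79, 6) ≈ -13.167)
Add(M, Mul(-235, Add(Mul(-245, Pow(V, -1)), Mul(134, Pow(Function('b')(10, -7), -1))))) = Add(Rational(-79, 6), Mul(-235, Add(Mul(-245, Pow(Rational(-103, 14), -1)), Mul(134, Pow(10, -1))))) = Add(Rational(-79, 6), Mul(-235, Add(Mul(-245, Rational(-14, 103)), Mul(134, Rational(1, 10))))) = Add(Rational(-79, 6), Mul(-235, Add(Rational(3430, 103), Rational(67, 5)))) = Add(Rational(-79, 6), Mul(-235, Rational(24051, 515))) = Add(Rational(-79, 6), Rational(-1130397, 103)) = Rational(-6790519, 618)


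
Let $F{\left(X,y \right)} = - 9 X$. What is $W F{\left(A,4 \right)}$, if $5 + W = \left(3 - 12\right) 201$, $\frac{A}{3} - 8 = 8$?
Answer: $783648$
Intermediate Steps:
$A = 48$ ($A = 24 + 3 \cdot 8 = 24 + 24 = 48$)
$W = -1814$ ($W = -5 + \left(3 - 12\right) 201 = -5 - 1809 = -1814$)
$W F{\left(A,4 \right)} = - 1814 \left(\left(-9\right) 48\right) = \left(-1814\right) \left(-432\right) = 783648$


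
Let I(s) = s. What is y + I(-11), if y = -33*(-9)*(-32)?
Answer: -9515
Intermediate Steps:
y = -9504 (y = 297*(-32) = -9504)
y + I(-11) = -9504 - 11 = -9515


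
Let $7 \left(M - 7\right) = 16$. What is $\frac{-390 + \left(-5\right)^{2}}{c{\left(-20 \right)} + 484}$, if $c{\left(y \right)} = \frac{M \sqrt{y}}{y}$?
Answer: $- \frac{34625360}{45915021} - \frac{66430 i \sqrt{5}}{45915021} \approx -0.75412 - 0.0032352 i$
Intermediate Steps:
$M = \frac{65}{7}$ ($M = 7 + \frac{1}{7} \cdot 16 = 7 + \frac{16}{7} = \frac{65}{7} \approx 9.2857$)
$c{\left(y \right)} = \frac{65}{7 \sqrt{y}}$ ($c{\left(y \right)} = \frac{\frac{65}{7} \sqrt{y}}{y} = \frac{65}{7 \sqrt{y}}$)
$\frac{-390 + \left(-5\right)^{2}}{c{\left(-20 \right)} + 484} = \frac{-390 + \left(-5\right)^{2}}{\frac{65}{7 \cdot 2 i \sqrt{5}} + 484} = \frac{-390 + 25}{\frac{65 \left(- \frac{i \sqrt{5}}{10}\right)}{7} + 484} = - \frac{365}{- \frac{13 i \sqrt{5}}{14} + 484} = - \frac{365}{484 - \frac{13 i \sqrt{5}}{14}}$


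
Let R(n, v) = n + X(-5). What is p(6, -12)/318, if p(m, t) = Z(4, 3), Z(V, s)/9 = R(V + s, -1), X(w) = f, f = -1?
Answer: 9/53 ≈ 0.16981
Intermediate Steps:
X(w) = -1
R(n, v) = -1 + n (R(n, v) = n - 1 = -1 + n)
Z(V, s) = -9 + 9*V + 9*s (Z(V, s) = 9*(-1 + (V + s)) = 9*(-1 + V + s) = -9 + 9*V + 9*s)
p(m, t) = 54 (p(m, t) = -9 + 9*4 + 9*3 = -9 + 36 + 27 = 54)
p(6, -12)/318 = 54/318 = 54*(1/318) = 9/53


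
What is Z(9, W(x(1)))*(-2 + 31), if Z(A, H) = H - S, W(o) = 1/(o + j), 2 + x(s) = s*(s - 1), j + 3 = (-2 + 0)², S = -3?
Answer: 58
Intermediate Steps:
j = 1 (j = -3 + (-2 + 0)² = -3 + (-2)² = -3 + 4 = 1)
x(s) = -2 + s*(-1 + s) (x(s) = -2 + s*(s - 1) = -2 + s*(-1 + s))
W(o) = 1/(1 + o) (W(o) = 1/(o + 1) = 1/(1 + o))
Z(A, H) = 3 + H (Z(A, H) = H - 1*(-3) = H + 3 = 3 + H)
Z(9, W(x(1)))*(-2 + 31) = (3 + 1/(1 + (-2 + 1² - 1*1)))*(-2 + 31) = (3 + 1/(1 + (-2 + 1 - 1)))*29 = (3 + 1/(1 - 2))*29 = (3 + 1/(-1))*29 = (3 - 1)*29 = 2*29 = 58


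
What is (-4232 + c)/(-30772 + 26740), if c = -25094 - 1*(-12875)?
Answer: 16451/4032 ≈ 4.0801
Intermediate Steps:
c = -12219 (c = -25094 + 12875 = -12219)
(-4232 + c)/(-30772 + 26740) = (-4232 - 12219)/(-30772 + 26740) = -16451/(-4032) = -16451*(-1/4032) = 16451/4032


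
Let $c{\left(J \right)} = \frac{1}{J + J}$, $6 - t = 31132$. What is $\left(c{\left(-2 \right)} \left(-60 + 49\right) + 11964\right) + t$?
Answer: $- \frac{76637}{4} \approx -19159.0$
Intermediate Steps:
$t = -31126$ ($t = 6 - 31132 = -31126$)
$c{\left(J \right)} = \frac{1}{2 J}$
$\left(c{\left(-2 \right)} \left(-60 + 49\right) + 11964\right) + t = \left(\frac{1}{2 \left(-2\right)} \left(-60 + 49\right) + 11964\right) - 31126 = \left(\frac{1}{2} \left(- \frac{1}{2}\right) \left(-11\right) + 11964\right) - 31126 = \left(\left(- \frac{1}{4}\right) \left(-11\right) + 11964\right) - 31126 = \left(\frac{11}{4} + 11964\right) - 31126 = \frac{47867}{4} - 31126 = - \frac{76637}{4}$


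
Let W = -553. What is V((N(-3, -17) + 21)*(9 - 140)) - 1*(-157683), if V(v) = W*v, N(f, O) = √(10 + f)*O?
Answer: 1678986 - 1231531*√7 ≈ -1.5793e+6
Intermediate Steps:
N(f, O) = O*√(10 + f)
V(v) = -553*v
V((N(-3, -17) + 21)*(9 - 140)) - 1*(-157683) = -553*(-17*√(10 - 3) + 21)*(9 - 140) - 1*(-157683) = -553*(-17*√7 + 21)*(-131) + 157683 = -553*(21 - 17*√7)*(-131) + 157683 = -553*(-2751 + 2227*√7) + 157683 = (1521303 - 1231531*√7) + 157683 = 1678986 - 1231531*√7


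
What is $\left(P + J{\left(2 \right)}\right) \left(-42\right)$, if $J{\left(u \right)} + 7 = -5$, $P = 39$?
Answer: $-1134$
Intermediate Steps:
$J{\left(u \right)} = -12$ ($J{\left(u \right)} = -7 - 5 = -12$)
$\left(P + J{\left(2 \right)}\right) \left(-42\right) = \left(39 - 12\right) \left(-42\right) = 27 \left(-42\right) = -1134$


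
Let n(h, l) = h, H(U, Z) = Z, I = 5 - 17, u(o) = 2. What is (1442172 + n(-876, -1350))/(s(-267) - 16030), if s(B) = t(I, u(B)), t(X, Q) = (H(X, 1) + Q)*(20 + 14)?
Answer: -180162/1991 ≈ -90.488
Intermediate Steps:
I = -12
t(X, Q) = 34 + 34*Q (t(X, Q) = (1 + Q)*(20 + 14) = (1 + Q)*34 = 34 + 34*Q)
s(B) = 102 (s(B) = 34 + 34*2 = 34 + 68 = 102)
(1442172 + n(-876, -1350))/(s(-267) - 16030) = (1442172 - 876)/(102 - 16030) = 1441296/(-15928) = 1441296*(-1/15928) = -180162/1991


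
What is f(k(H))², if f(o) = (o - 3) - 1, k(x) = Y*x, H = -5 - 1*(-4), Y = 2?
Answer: 36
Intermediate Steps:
H = -1 (H = -5 + 4 = -1)
k(x) = 2*x
f(o) = -4 + o (f(o) = (-3 + o) - 1 = -4 + o)
f(k(H))² = (-4 + 2*(-1))² = (-4 - 2)² = (-6)² = 36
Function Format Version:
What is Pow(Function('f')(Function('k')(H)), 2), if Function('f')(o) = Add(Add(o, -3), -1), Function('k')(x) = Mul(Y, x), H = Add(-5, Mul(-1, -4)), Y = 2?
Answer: 36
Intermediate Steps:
H = -1 (H = Add(-5, 4) = -1)
Function('k')(x) = Mul(2, x)
Function('f')(o) = Add(-4, o) (Function('f')(o) = Add(Add(-3, o), -1) = Add(-4, o))
Pow(Function('f')(Function('k')(H)), 2) = Pow(Add(-4, Mul(2, -1)), 2) = Pow(Add(-4, -2), 2) = Pow(-6, 2) = 36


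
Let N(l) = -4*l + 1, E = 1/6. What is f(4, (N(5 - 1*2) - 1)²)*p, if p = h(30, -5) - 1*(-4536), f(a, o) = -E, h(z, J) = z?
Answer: -761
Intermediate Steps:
E = ⅙ ≈ 0.16667
N(l) = 1 - 4*l
f(a, o) = -⅙ (f(a, o) = -1*⅙ = -⅙)
p = 4566 (p = 30 - 1*(-4536) = 30 + 4536 = 4566)
f(4, (N(5 - 1*2) - 1)²)*p = -⅙*4566 = -761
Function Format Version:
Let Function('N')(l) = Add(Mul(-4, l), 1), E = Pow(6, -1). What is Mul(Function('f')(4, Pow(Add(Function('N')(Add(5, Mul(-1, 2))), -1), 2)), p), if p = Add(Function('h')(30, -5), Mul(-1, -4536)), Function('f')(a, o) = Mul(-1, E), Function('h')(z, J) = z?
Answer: -761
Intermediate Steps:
E = Rational(1, 6) ≈ 0.16667
Function('N')(l) = Add(1, Mul(-4, l))
Function('f')(a, o) = Rational(-1, 6) (Function('f')(a, o) = Mul(-1, Rational(1, 6)) = Rational(-1, 6))
p = 4566 (p = Add(30, Mul(-1, -4536)) = Add(30, 4536) = 4566)
Mul(Function('f')(4, Pow(Add(Function('N')(Add(5, Mul(-1, 2))), -1), 2)), p) = Mul(Rational(-1, 6), 4566) = -761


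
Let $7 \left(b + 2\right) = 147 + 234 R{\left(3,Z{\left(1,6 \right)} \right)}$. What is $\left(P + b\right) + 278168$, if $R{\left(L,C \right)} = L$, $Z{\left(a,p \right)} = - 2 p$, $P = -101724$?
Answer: $\frac{1235943}{7} \approx 1.7656 \cdot 10^{5}$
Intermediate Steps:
$b = \frac{835}{7}$ ($b = -2 + \frac{147 + 234 \cdot 3}{7} = -2 + \frac{147 + 702}{7} = -2 + \frac{1}{7} \cdot 849 = -2 + \frac{849}{7} = \frac{835}{7} \approx 119.29$)
$\left(P + b\right) + 278168 = \left(-101724 + \frac{835}{7}\right) + 278168 = - \frac{711233}{7} + 278168 = \frac{1235943}{7}$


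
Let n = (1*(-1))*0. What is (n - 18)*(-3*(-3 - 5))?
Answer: -432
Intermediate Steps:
n = 0 (n = -1*0 = 0)
(n - 18)*(-3*(-3 - 5)) = (0 - 18)*(-3*(-3 - 5)) = -(-54)*(-8) = -18*24 = -432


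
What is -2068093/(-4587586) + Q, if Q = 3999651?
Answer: 18348745000579/4587586 ≈ 3.9997e+6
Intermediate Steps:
-2068093/(-4587586) + Q = -2068093/(-4587586) + 3999651 = -2068093*(-1/4587586) + 3999651 = 2068093/4587586 + 3999651 = 18348745000579/4587586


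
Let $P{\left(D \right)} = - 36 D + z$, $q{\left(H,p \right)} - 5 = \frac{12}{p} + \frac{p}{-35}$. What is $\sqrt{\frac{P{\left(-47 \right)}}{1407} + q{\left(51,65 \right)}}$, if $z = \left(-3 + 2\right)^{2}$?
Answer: $\frac{\sqrt{37895202345}}{91455} \approx 2.1286$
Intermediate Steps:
$q{\left(H,p \right)} = 5 + \frac{12}{p} - \frac{p}{35}$ ($q{\left(H,p \right)} = 5 + \left(\frac{12}{p} + \frac{p}{-35}\right) = 5 + \left(\frac{12}{p} + p \left(- \frac{1}{35}\right)\right) = 5 - \left(- \frac{12}{p} + \frac{p}{35}\right) = 5 + \frac{12}{p} - \frac{p}{35}$)
$z = 1$ ($z = \left(-1\right)^{2} = 1$)
$P{\left(D \right)} = 1 - 36 D$ ($P{\left(D \right)} = - 36 D + 1 = 1 - 36 D$)
$\sqrt{\frac{P{\left(-47 \right)}}{1407} + q{\left(51,65 \right)}} = \sqrt{\frac{1 - -1692}{1407} + \left(5 + \frac{12}{65} - \frac{13}{7}\right)} = \sqrt{\left(1 + 1692\right) \frac{1}{1407} + \left(5 + 12 \cdot \frac{1}{65} - \frac{13}{7}\right)} = \sqrt{1693 \cdot \frac{1}{1407} + \left(5 + \frac{12}{65} - \frac{13}{7}\right)} = \sqrt{\frac{1693}{1407} + \frac{1514}{455}} = \sqrt{\frac{414359}{91455}} = \frac{\sqrt{37895202345}}{91455}$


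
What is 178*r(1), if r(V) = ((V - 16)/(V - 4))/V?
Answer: 890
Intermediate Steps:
r(V) = (-16 + V)/(V*(-4 + V)) (r(V) = ((-16 + V)/(-4 + V))/V = (-16 + V)/(V*(-4 + V)))
178*r(1) = 178*((-16 + 1)/(1*(-4 + 1))) = 178*(1*(-15)/(-3)) = 178*(1*(-⅓)*(-15)) = 178*5 = 890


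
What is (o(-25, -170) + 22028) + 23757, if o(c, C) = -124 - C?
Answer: 45831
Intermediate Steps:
(o(-25, -170) + 22028) + 23757 = ((-124 - 1*(-170)) + 22028) + 23757 = ((-124 + 170) + 22028) + 23757 = (46 + 22028) + 23757 = 22074 + 23757 = 45831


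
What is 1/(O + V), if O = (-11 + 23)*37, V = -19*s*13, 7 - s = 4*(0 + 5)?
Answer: 1/3655 ≈ 0.00027360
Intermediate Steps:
s = -13 (s = 7 - 4*(0 + 5) = 7 - 4*5 = 7 - 1*20 = 7 - 20 = -13)
V = 3211 (V = -19*(-13)*13 = 247*13 = 3211)
O = 444 (O = 12*37 = 444)
1/(O + V) = 1/(444 + 3211) = 1/3655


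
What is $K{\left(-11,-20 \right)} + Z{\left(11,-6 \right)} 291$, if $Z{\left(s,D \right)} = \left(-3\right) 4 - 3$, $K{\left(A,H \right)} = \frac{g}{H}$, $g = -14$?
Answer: $- \frac{43643}{10} \approx -4364.3$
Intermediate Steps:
$K{\left(A,H \right)} = - \frac{14}{H}$
$Z{\left(s,D \right)} = -15$ ($Z{\left(s,D \right)} = -12 - 3 = -15$)
$K{\left(-11,-20 \right)} + Z{\left(11,-6 \right)} 291 = - \frac{14}{-20} - 4365 = \left(-14\right) \left(- \frac{1}{20}\right) - 4365 = \frac{7}{10} - 4365 = - \frac{43643}{10}$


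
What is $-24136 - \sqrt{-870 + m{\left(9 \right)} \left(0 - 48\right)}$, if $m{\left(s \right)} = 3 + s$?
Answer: $-24136 - i \sqrt{1446} \approx -24136.0 - 38.026 i$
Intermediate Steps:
$-24136 - \sqrt{-870 + m{\left(9 \right)} \left(0 - 48\right)} = -24136 - \sqrt{-870 + \left(3 + 9\right) \left(0 - 48\right)} = -24136 - \sqrt{-870 + 12 \left(-48\right)} = -24136 - \sqrt{-870 - 576} = -24136 - \sqrt{-1446} = -24136 - i \sqrt{1446}$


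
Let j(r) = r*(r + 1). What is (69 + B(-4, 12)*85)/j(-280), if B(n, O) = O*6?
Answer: 2063/26040 ≈ 0.079224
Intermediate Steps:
B(n, O) = 6*O
j(r) = r*(1 + r)
(69 + B(-4, 12)*85)/j(-280) = (69 + (6*12)*85)/((-280*(1 - 280))) = (69 + 72*85)/((-280*(-279))) = (69 + 6120)/78120 = 6189*(1/78120) = 2063/26040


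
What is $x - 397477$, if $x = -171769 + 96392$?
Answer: $-472854$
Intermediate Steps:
$x = -75377$
$x - 397477 = -75377 - 397477 = -472854$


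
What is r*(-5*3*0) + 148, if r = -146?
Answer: 148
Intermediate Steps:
r*(-5*3*0) + 148 = -146*(-5*3)*0 + 148 = -(-2190)*0 + 148 = -146*0 + 148 = 0 + 148 = 148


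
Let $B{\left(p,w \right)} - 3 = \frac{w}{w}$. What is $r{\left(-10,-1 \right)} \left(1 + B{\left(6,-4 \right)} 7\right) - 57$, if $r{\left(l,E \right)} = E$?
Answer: $-86$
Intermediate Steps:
$B{\left(p,w \right)} = 4$ ($B{\left(p,w \right)} = 3 + \frac{w}{w} = 3 + 1 = 4$)
$r{\left(-10,-1 \right)} \left(1 + B{\left(6,-4 \right)} 7\right) - 57 = - (1 + 4 \cdot 7) - 57 = - (1 + 28) - 57 = \left(-1\right) 29 - 57 = -29 - 57 = -86$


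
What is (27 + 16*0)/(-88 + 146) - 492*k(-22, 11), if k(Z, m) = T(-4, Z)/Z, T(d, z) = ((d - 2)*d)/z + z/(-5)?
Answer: 2613111/35090 ≈ 74.469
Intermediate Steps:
T(d, z) = -z/5 + d*(-2 + d)/z (T(d, z) = ((-2 + d)*d)/z + z*(-⅕) = (d*(-2 + d))/z - z/5 = d*(-2 + d)/z - z/5 = -z/5 + d*(-2 + d)/z)
k(Z, m) = (24 - Z²/5)/Z² (k(Z, m) = (((-4)² - 2*(-4) - Z²/5)/Z)/Z = ((16 + 8 - Z²/5)/Z)/Z = ((24 - Z²/5)/Z)/Z = (24 - Z²/5)/Z²)
(27 + 16*0)/(-88 + 146) - 492*k(-22, 11) = (27 + 16*0)/(-88 + 146) - 492*(-⅕ + 24/(-22)²) = (27 + 0)/58 - 492*(-⅕ + 24*(1/484)) = 27*(1/58) - 492*(-⅕ + 6/121) = 27/58 - 492*(-91/605) = 27/58 + 44772/605 = 2613111/35090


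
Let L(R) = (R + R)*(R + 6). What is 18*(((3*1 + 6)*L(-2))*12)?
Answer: -31104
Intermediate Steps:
L(R) = 2*R*(6 + R) (L(R) = (2*R)*(6 + R) = 2*R*(6 + R))
18*(((3*1 + 6)*L(-2))*12) = 18*(((3*1 + 6)*(2*(-2)*(6 - 2)))*12) = 18*(((3 + 6)*(2*(-2)*4))*12) = 18*((9*(-16))*12) = 18*(-144*12) = 18*(-1728) = -31104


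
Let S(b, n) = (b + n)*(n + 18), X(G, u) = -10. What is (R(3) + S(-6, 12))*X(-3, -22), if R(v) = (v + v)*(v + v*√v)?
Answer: -1980 - 180*√3 ≈ -2291.8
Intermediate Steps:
S(b, n) = (18 + n)*(b + n) (S(b, n) = (b + n)*(18 + n) = (18 + n)*(b + n))
R(v) = 2*v*(v + v^(3/2)) (R(v) = (2*v)*(v + v^(3/2)) = 2*v*(v + v^(3/2)))
(R(3) + S(-6, 12))*X(-3, -22) = ((2*3² + 2*3^(5/2)) + (12² + 18*(-6) + 18*12 - 6*12))*(-10) = ((2*9 + 2*(9*√3)) + (144 - 108 + 216 - 72))*(-10) = ((18 + 18*√3) + 180)*(-10) = (198 + 18*√3)*(-10) = -1980 - 180*√3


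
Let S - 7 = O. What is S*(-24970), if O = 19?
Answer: -649220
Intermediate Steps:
S = 26 (S = 7 + 19 = 26)
S*(-24970) = 26*(-24970) = -649220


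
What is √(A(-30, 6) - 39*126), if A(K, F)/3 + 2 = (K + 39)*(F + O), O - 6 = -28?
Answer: 2*I*√1338 ≈ 73.157*I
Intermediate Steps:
O = -22 (O = 6 - 28 = -22)
A(K, F) = -6 + 3*(-22 + F)*(39 + K) (A(K, F) = -6 + 3*((K + 39)*(F - 22)) = -6 + 3*((39 + K)*(-22 + F)) = -6 + 3*((-22 + F)*(39 + K)) = -6 + 3*(-22 + F)*(39 + K))
√(A(-30, 6) - 39*126) = √((-2580 - 66*(-30) + 117*6 + 3*6*(-30)) - 39*126) = √((-2580 + 1980 + 702 - 540) - 4914) = √(-438 - 4914) = √(-5352) = 2*I*√1338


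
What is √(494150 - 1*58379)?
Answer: 3*√48419 ≈ 660.13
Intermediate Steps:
√(494150 - 1*58379) = √(494150 - 58379) = √435771 = 3*√48419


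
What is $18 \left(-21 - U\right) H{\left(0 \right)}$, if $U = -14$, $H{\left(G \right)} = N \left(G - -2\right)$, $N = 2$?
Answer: $-504$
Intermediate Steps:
$H{\left(G \right)} = 4 + 2 G$ ($H{\left(G \right)} = 2 \left(G - -2\right) = 2 \left(G + \left(-3 + 5\right)\right) = 2 \left(G + 2\right) = 2 \left(2 + G\right) = 4 + 2 G$)
$18 \left(-21 - U\right) H{\left(0 \right)} = 18 \left(-21 - -14\right) \left(4 + 2 \cdot 0\right) = 18 \left(-21 + 14\right) \left(4 + 0\right) = 18 \left(-7\right) 4 = \left(-126\right) 4 = -504$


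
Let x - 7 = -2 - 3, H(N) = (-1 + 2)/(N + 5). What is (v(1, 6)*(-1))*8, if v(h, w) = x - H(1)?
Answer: -44/3 ≈ -14.667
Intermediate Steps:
H(N) = 1/(5 + N)
x = 2 (x = 7 + (-2 - 3) = 7 - 5 = 2)
v(h, w) = 11/6 (v(h, w) = 2 - 1/(5 + 1) = 2 - 1/6 = 2 - 1*⅙ = 2 - ⅙ = 11/6)
(v(1, 6)*(-1))*8 = ((11/6)*(-1))*8 = -11/6*8 = -44/3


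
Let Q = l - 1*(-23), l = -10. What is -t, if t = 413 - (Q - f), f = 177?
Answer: -577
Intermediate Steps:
Q = 13 (Q = -10 - 1*(-23) = -10 + 23 = 13)
t = 577 (t = 413 - (13 - 1*177) = 413 - (13 - 177) = 413 - 1*(-164) = 413 + 164 = 577)
-t = -1*577 = -577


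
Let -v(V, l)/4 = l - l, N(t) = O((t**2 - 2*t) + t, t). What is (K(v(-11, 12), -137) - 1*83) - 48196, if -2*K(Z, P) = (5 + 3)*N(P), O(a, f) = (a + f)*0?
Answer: -48279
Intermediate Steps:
O(a, f) = 0
N(t) = 0
v(V, l) = 0 (v(V, l) = -4*(l - l) = -4*0 = 0)
K(Z, P) = 0 (K(Z, P) = -(5 + 3)*0/2 = -4*0 = -1/2*0 = 0)
(K(v(-11, 12), -137) - 1*83) - 48196 = (0 - 1*83) - 48196 = (0 - 83) - 48196 = -83 - 48196 = -48279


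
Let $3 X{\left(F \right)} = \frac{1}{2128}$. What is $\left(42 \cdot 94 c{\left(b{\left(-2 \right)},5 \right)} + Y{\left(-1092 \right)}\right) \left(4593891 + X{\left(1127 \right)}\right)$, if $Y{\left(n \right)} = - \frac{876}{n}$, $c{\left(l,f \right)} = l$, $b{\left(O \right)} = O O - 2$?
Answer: $\frac{21074933690798305}{580944} \approx 3.6277 \cdot 10^{10}$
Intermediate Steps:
$b{\left(O \right)} = -2 + O^{2}$ ($b{\left(O \right)} = O^{2} - 2 = -2 + O^{2}$)
$X{\left(F \right)} = \frac{1}{6384}$ ($X{\left(F \right)} = \frac{1}{3 \cdot 2128} = \frac{1}{3} \cdot \frac{1}{2128} = \frac{1}{6384}$)
$\left(42 \cdot 94 c{\left(b{\left(-2 \right)},5 \right)} + Y{\left(-1092 \right)}\right) \left(4593891 + X{\left(1127 \right)}\right) = \left(42 \cdot 94 \left(-2 + \left(-2\right)^{2}\right) - \frac{876}{-1092}\right) \left(4593891 + \frac{1}{6384}\right) = \left(3948 \left(-2 + 4\right) - - \frac{73}{91}\right) \frac{29327400145}{6384} = \left(3948 \cdot 2 + \frac{73}{91}\right) \frac{29327400145}{6384} = \left(7896 + \frac{73}{91}\right) \frac{29327400145}{6384} = \frac{718609}{91} \cdot \frac{29327400145}{6384} = \frac{21074933690798305}{580944}$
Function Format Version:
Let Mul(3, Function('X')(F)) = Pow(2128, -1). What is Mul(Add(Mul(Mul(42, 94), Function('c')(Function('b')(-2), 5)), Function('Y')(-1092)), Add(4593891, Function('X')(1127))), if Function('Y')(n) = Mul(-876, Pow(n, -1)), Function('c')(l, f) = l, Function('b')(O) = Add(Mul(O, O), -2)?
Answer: Rational(21074933690798305, 580944) ≈ 3.6277e+10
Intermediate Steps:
Function('b')(O) = Add(-2, Pow(O, 2)) (Function('b')(O) = Add(Pow(O, 2), -2) = Add(-2, Pow(O, 2)))
Function('X')(F) = Rational(1, 6384) (Function('X')(F) = Mul(Rational(1, 3), Pow(2128, -1)) = Mul(Rational(1, 3), Rational(1, 2128)) = Rational(1, 6384))
Mul(Add(Mul(Mul(42, 94), Function('c')(Function('b')(-2), 5)), Function('Y')(-1092)), Add(4593891, Function('X')(1127))) = Mul(Add(Mul(Mul(42, 94), Add(-2, Pow(-2, 2))), Mul(-876, Pow(-1092, -1))), Add(4593891, Rational(1, 6384))) = Mul(Add(Mul(3948, Add(-2, 4)), Mul(-876, Rational(-1, 1092))), Rational(29327400145, 6384)) = Mul(Add(Mul(3948, 2), Rational(73, 91)), Rational(29327400145, 6384)) = Mul(Add(7896, Rational(73, 91)), Rational(29327400145, 6384)) = Mul(Rational(718609, 91), Rational(29327400145, 6384)) = Rational(21074933690798305, 580944)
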